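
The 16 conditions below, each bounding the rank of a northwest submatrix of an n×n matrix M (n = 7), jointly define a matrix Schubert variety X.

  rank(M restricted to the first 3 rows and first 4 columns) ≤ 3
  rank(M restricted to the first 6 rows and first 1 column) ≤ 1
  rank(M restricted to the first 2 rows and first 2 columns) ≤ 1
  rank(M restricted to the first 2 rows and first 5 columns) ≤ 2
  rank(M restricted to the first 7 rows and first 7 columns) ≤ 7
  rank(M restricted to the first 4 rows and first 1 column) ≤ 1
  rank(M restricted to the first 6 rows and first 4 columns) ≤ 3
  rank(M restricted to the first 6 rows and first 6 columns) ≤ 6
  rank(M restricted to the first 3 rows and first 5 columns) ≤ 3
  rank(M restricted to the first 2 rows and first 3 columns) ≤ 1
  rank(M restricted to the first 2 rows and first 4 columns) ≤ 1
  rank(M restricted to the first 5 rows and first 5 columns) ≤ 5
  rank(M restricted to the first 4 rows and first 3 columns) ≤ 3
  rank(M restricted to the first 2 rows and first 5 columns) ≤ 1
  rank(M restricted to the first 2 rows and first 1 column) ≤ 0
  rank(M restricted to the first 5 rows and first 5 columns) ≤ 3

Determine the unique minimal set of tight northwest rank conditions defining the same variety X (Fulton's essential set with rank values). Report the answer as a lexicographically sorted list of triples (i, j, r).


Recovering R(i,j) via the rank-extension bound from the 16 conditions:

  row 1: 0  1  1  1  1  1  1
  row 2: 0  1  1  1  1  2  2
  row 3: 1  2  2  2  2  3  3
  row 4: 1  2  3  3  3  4  4
  row 5: 1  2  3  3  3  4  5
  row 6: 1  2  3  3  4  5  6
  row 7: 1  2  3  4  5  6  7

giving w = (2, 6, 1, 3, 7, 5, 4) via Δ²R.

|D(w)|=8, |Ess(w)|=4:

[(2, 1, 0), (2, 5, 1), (5, 5, 3), (6, 4, 3)]


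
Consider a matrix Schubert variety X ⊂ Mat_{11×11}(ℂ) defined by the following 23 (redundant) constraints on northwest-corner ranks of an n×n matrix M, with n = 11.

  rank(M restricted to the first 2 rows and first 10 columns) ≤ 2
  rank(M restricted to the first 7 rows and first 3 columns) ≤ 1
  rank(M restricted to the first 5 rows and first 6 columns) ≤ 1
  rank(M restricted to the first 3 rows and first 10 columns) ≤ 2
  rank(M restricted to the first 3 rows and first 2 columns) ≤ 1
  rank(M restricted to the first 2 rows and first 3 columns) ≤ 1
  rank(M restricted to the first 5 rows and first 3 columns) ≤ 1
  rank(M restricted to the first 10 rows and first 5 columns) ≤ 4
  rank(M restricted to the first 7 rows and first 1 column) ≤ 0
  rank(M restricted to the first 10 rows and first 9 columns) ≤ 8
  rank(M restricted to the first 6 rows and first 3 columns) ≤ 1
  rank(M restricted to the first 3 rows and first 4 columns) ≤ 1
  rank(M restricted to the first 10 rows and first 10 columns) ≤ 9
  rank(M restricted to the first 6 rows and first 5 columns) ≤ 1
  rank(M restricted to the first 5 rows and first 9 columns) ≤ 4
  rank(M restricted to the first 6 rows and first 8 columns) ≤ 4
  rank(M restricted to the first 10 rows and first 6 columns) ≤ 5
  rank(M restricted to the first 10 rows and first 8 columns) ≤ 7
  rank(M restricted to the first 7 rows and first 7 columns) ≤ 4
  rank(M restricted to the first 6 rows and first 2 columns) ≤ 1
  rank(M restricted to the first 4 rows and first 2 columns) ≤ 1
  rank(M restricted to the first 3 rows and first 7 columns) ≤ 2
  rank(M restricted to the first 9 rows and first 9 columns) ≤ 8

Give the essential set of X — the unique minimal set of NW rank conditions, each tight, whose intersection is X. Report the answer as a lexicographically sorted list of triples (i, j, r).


Computing R[i][j] = min implied NW-rank bound (n=11, 23 conditions):

  i=1: 0 | 1 | 1 | 1 | 1 | 1 | 1 | 1 | 1 | 1 | 1
  i=2: 0 | 1 | 1 | 1 | 1 | 1 | 2 | 2 | 2 | 2 | 2
  i=3: 0 | 1 | 1 | 1 | 1 | 1 | 2 | 2 | 2 | 2 | 3
  i=4: 0 | 1 | 1 | 1 | 1 | 1 | 2 | 3 | 3 | 3 | 4
  i=5: 0 | 1 | 1 | 1 | 1 | 1 | 2 | 3 | 4 | 4 | 5
  i=6: 0 | 1 | 1 | 1 | 1 | 2 | 3 | 4 | 5 | 5 | 6
  i=7: 0 | 1 | 1 | 2 | 2 | 3 | 4 | 5 | 6 | 6 | 7
  i=8: 1 | 2 | 2 | 3 | 3 | 4 | 5 | 6 | 7 | 7 | 8
  i=9: 1 | 2 | 3 | 4 | 4 | 5 | 6 | 7 | 8 | 8 | 9
  i=10: 1 | 2 | 3 | 4 | 4 | 5 | 6 | 7 | 8 | 9 | 10
  i=11: 1 | 2 | 3 | 4 | 5 | 6 | 7 | 8 | 9 | 10 | 11

the unique w with this rank table is (2, 7, 11, 8, 9, 6, 4, 1, 3, 10, 5).

Rothe diagram D(w) (31 cells), 6 SE-corners (essential conditions):

[(3, 10, 2), (5, 6, 1), (6, 5, 1), (7, 1, 0), (7, 3, 1), (10, 5, 4)]


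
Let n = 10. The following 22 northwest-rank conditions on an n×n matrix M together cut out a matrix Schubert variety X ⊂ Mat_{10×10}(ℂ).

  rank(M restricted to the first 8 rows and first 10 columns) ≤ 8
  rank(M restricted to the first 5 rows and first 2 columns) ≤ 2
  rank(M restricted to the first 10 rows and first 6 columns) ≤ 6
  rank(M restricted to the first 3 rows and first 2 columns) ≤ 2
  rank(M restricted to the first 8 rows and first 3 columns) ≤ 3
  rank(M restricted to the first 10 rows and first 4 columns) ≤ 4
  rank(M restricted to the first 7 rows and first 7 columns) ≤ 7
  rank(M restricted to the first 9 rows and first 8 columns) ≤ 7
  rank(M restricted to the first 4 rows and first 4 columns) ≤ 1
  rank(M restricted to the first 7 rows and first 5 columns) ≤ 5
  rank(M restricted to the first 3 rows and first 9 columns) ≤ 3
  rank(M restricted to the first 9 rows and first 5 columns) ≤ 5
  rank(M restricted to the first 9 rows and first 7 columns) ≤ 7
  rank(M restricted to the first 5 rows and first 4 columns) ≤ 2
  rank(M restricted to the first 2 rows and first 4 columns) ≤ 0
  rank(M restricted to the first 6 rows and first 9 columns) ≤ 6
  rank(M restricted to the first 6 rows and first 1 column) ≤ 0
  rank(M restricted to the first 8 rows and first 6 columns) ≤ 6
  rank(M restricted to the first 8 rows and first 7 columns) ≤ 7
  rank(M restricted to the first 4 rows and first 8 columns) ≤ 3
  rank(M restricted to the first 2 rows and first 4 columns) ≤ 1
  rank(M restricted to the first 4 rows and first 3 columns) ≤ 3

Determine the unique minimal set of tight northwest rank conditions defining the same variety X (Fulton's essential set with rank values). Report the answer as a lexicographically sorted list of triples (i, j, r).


The tightest implied rank at each (i,j), from the 22 conditions:

  0 0 0 0 1 1 1 1 1 1
  0 0 0 0 1 2 2 2 2 2
  0 1 1 1 2 3 3 3 3 3
  0 1 1 1 2 3 3 3 4 4
  0 1 2 2 3 4 4 4 5 5
  0 1 2 3 4 5 5 5 6 6
  1 2 3 4 5 6 6 6 7 7
  1 2 3 4 5 6 7 7 8 8
  1 2 3 4 5 6 7 7 8 9
  1 2 3 4 5 6 7 8 9 10

giving w = (5, 6, 2, 9, 3, 4, 1, 7, 10, 8) via Δ²R.

Rothe diagram D(w) (17 cells), 5 SE-corners (essential conditions):

[(2, 4, 0), (4, 4, 1), (4, 8, 3), (6, 1, 0), (9, 8, 7)]


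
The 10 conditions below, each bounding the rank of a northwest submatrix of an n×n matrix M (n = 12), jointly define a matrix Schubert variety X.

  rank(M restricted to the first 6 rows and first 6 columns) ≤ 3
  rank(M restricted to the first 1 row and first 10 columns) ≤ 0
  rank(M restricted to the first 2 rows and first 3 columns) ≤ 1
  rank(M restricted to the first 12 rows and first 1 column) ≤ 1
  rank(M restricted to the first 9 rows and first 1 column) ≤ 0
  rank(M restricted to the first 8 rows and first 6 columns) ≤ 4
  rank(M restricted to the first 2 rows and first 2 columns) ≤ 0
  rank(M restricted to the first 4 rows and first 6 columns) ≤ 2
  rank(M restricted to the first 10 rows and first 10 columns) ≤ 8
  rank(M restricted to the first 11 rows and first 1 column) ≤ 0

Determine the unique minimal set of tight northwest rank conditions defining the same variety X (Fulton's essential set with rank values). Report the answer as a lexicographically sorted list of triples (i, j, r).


Computing R[i][j] = min implied NW-rank bound (n=12, 10 conditions):

  row 1: 0  0  0  0  0  0  0  0  0  0  1  1
  row 2: 0  0  1  1  1  1  1  1  1  1  2  2
  row 3: 0  1  2  2  2  2  2  2  2  2  3  3
  row 4: 0  1  2  2  2  2  3  3  3  3  4  4
  row 5: 0  1  2  3  3  3  4  4  4  4  5  5
  row 6: 0  1  2  3  3  3  4  5  5  5  6  6
  row 7: 0  1  2  3  4  4  5  6  6  6  7  7
  row 8: 0  1  2  3  4  4  5  6  7  7  8  8
  row 9: 0  1  2  3  4  5  6  7  8  8  9  9
  row 10: 0  1  2  3  4  5  6  7  8  8  9  10
  row 11: 0  1  2  3  4  5  6  7  8  9  10  11
  row 12: 1  2  3  4  5  6  7  8  9  10  11  12

second differences of R give the permutation w = (11, 3, 2, 7, 4, 8, 5, 9, 6, 12, 10, 1).

7 SE-corners of the 28-cell Rothe diagram give Ess(w):

[(1, 10, 0), (2, 2, 0), (4, 6, 2), (6, 6, 3), (8, 6, 4), (10, 10, 8), (11, 1, 0)]


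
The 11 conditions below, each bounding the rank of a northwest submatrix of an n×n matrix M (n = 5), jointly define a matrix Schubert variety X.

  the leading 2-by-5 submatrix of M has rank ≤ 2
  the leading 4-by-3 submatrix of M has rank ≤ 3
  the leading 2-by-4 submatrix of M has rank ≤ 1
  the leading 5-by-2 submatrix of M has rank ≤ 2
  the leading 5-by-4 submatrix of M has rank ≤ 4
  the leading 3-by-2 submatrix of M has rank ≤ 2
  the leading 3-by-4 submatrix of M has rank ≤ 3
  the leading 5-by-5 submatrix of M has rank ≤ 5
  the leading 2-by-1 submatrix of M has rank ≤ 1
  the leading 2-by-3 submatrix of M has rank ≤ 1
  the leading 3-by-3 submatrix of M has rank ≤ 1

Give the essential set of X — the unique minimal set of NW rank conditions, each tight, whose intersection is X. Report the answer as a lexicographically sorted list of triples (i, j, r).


Propagating the 11 rank bounds to every northwest block:

  1, 1, 1, 1, 1
  1, 1, 1, 1, 2
  1, 1, 1, 2, 3
  1, 2, 2, 3, 4
  1, 2, 3, 4, 5

giving w = (1, 5, 4, 2, 3) via Δ²R.

ℓ(w)=5; the 2 essential cells (i,j,r):

[(2, 4, 1), (3, 3, 1)]


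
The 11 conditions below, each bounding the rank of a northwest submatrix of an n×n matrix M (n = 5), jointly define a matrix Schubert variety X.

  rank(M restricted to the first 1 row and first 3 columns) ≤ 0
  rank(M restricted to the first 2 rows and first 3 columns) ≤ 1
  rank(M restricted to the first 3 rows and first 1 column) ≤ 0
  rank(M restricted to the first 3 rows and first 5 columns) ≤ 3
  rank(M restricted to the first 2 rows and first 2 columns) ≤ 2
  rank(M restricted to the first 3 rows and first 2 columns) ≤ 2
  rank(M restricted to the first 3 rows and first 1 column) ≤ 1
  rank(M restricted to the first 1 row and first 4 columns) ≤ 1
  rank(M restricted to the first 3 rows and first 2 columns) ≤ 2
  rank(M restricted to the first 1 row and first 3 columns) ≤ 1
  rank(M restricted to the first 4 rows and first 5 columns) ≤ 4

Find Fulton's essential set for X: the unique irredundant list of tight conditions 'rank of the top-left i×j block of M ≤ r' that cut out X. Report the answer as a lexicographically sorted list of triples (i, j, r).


Reconstructing r_w from the 11 given conditions:

  0, 0, 0, 1, 1
  0, 1, 1, 2, 2
  0, 1, 2, 3, 3
  1, 2, 3, 4, 4
  1, 2, 3, 4, 5

the unique w with this rank table is (4, 2, 3, 1, 5).

Fulton essential set (2 of the 5 Rothe cells):

[(1, 3, 0), (3, 1, 0)]


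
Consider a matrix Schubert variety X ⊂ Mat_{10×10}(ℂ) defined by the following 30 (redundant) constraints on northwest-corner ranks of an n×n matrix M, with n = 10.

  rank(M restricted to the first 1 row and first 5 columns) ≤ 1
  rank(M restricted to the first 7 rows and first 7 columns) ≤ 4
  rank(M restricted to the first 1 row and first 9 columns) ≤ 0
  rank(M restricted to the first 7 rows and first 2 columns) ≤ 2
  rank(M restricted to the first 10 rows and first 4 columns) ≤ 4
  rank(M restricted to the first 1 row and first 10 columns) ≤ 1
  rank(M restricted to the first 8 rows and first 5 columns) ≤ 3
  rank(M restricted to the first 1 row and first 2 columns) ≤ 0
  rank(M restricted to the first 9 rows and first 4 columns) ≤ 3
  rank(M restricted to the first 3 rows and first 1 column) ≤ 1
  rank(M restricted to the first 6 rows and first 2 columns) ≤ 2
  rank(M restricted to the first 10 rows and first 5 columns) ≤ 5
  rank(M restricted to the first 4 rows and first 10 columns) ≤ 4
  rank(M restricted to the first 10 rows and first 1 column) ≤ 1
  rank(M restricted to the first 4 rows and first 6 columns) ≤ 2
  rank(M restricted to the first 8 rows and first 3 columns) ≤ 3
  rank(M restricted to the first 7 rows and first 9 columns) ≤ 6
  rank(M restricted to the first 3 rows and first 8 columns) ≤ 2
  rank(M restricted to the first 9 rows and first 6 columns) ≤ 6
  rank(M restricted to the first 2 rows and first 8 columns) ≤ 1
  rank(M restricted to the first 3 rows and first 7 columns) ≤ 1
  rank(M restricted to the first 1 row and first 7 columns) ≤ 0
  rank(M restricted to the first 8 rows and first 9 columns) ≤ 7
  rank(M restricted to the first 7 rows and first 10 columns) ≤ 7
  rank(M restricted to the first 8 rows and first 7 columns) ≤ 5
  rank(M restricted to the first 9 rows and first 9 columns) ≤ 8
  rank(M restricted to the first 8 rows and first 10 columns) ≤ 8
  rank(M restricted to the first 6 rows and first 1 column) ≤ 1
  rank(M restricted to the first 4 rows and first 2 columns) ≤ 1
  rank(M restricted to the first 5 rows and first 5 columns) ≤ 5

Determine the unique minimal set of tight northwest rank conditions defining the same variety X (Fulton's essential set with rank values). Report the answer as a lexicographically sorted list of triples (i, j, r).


Reconstructing r_w from the 30 given conditions:

  0 0 0 0 0 0 0 0 0 1
  1 1 1 1 1 1 1 1 1 2
  1 1 1 1 1 1 1 2 2 3
  1 1 2 2 2 2 2 3 3 4
  1 2 3 3 3 3 3 4 4 5
  1 2 3 3 3 4 4 5 5 6
  1 2 3 3 3 4 4 5 6 7
  1 2 3 3 3 4 5 6 7 8
  1 2 3 3 4 5 6 7 8 9
  1 2 3 4 5 6 7 8 9 10

giving w = (10, 1, 8, 3, 2, 6, 9, 7, 5, 4) via Δ²R.

Fulton essential set (6 of the 24 Rothe cells):

[(1, 9, 0), (3, 7, 1), (4, 2, 1), (7, 7, 4), (8, 5, 3), (9, 4, 3)]


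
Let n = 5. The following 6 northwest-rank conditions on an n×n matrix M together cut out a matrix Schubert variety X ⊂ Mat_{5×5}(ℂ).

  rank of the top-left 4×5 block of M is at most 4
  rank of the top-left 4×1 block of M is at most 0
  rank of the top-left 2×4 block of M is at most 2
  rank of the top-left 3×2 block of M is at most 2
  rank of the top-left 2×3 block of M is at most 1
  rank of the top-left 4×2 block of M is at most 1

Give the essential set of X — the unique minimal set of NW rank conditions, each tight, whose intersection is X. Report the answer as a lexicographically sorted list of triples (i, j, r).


Propagating the 6 rank bounds to every northwest block:

  row 1: 0 | 1 | 1 | 1 | 1
  row 2: 0 | 1 | 1 | 2 | 2
  row 3: 0 | 1 | 2 | 3 | 3
  row 4: 0 | 1 | 2 | 3 | 4
  row 5: 1 | 2 | 3 | 4 | 5

the unique w with this rank table is (2, 4, 3, 5, 1).

Rothe diagram D(w) (5 cells), 2 SE-corners (essential conditions):

[(2, 3, 1), (4, 1, 0)]


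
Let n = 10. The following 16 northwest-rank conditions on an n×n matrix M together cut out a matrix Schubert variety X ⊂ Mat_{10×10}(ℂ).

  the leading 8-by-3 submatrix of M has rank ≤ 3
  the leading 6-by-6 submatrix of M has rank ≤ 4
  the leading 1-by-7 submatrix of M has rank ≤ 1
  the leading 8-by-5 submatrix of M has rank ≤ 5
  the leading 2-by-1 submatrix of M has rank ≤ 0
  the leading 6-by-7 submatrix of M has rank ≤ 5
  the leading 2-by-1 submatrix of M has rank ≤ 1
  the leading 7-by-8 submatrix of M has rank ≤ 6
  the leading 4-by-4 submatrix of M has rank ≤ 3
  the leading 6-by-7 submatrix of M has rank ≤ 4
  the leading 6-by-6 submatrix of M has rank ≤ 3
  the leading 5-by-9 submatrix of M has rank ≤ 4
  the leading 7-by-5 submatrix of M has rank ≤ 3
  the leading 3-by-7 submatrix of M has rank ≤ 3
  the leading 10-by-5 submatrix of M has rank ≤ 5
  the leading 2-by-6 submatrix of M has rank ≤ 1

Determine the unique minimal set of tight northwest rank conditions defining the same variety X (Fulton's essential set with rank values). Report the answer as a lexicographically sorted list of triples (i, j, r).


Reconstructing r_w from the 16 given conditions:

  0, 1, 1, 1, 1, 1, 1, 1, 1, 1
  0, 1, 1, 1, 1, 1, 2, 2, 2, 2
  1, 2, 2, 2, 2, 2, 3, 3, 3, 3
  1, 2, 3, 3, 3, 3, 4, 4, 4, 4
  1, 2, 3, 3, 3, 3, 4, 4, 4, 5
  1, 2, 3, 3, 3, 3, 4, 5, 5, 6
  1, 2, 3, 3, 3, 4, 5, 6, 6, 7
  1, 2, 3, 4, 4, 5, 6, 7, 7, 8
  1, 2, 3, 4, 5, 6, 7, 8, 8, 9
  1, 2, 3, 4, 5, 6, 7, 8, 9, 10

giving w = (2, 7, 1, 3, 10, 8, 6, 4, 5, 9) via Δ²R.

5 SE-corners of the 16-cell Rothe diagram give Ess(w):

[(2, 1, 0), (2, 6, 1), (5, 9, 4), (6, 6, 3), (7, 5, 3)]


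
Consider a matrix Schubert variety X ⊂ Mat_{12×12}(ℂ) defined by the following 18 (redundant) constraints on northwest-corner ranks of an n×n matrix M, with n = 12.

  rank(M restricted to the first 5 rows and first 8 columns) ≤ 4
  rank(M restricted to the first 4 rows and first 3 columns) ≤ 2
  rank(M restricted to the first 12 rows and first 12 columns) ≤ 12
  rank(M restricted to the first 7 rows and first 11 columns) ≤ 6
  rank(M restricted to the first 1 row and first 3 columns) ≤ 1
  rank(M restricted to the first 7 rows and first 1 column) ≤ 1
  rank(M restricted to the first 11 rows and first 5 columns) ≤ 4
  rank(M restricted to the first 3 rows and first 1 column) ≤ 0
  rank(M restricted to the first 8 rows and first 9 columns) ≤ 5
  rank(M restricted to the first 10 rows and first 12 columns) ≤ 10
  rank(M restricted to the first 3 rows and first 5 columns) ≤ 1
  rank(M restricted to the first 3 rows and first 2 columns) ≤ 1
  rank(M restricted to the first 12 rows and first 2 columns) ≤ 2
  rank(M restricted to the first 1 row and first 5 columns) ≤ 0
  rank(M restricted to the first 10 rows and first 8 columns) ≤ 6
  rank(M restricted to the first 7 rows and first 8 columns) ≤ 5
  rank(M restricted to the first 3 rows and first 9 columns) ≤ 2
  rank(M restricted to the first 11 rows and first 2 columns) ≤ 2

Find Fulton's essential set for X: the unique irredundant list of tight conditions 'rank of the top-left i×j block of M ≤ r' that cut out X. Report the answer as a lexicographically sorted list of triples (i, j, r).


Computing R[i][j] = min implied NW-rank bound (n=12, 18 conditions):

  row 1: 0 | 0 | 0 | 0 | 0 | 1 | 1 | 1 | 1 | 1 | 1 | 1
  row 2: 0 | 1 | 1 | 1 | 1 | 2 | 2 | 2 | 2 | 2 | 2 | 2
  row 3: 0 | 1 | 1 | 1 | 1 | 2 | 2 | 2 | 2 | 3 | 3 | 3
  row 4: 1 | 2 | 2 | 2 | 2 | 3 | 3 | 3 | 3 | 4 | 4 | 4
  row 5: 1 | 2 | 3 | 3 | 3 | 4 | 4 | 4 | 4 | 5 | 5 | 5
  row 6: 1 | 2 | 3 | 4 | 4 | 5 | 5 | 5 | 5 | 6 | 6 | 6
  row 7: 1 | 2 | 3 | 4 | 4 | 5 | 5 | 5 | 5 | 6 | 6 | 7
  row 8: 1 | 2 | 3 | 4 | 4 | 5 | 5 | 5 | 5 | 6 | 7 | 8
  row 9: 1 | 2 | 3 | 4 | 4 | 5 | 6 | 6 | 6 | 7 | 8 | 9
  row 10: 1 | 2 | 3 | 4 | 4 | 5 | 6 | 6 | 7 | 8 | 9 | 10
  row 11: 1 | 2 | 3 | 4 | 4 | 5 | 6 | 7 | 8 | 9 | 10 | 11
  row 12: 1 | 2 | 3 | 4 | 5 | 6 | 7 | 8 | 9 | 10 | 11 | 12

second differences of R give the permutation w = (6, 2, 10, 1, 3, 4, 12, 11, 7, 9, 8, 5).

8 SE-corners of the 26-cell Rothe diagram give Ess(w):

[(1, 5, 0), (3, 1, 0), (3, 5, 1), (3, 9, 2), (7, 11, 6), (8, 9, 5), (10, 8, 6), (11, 5, 4)]


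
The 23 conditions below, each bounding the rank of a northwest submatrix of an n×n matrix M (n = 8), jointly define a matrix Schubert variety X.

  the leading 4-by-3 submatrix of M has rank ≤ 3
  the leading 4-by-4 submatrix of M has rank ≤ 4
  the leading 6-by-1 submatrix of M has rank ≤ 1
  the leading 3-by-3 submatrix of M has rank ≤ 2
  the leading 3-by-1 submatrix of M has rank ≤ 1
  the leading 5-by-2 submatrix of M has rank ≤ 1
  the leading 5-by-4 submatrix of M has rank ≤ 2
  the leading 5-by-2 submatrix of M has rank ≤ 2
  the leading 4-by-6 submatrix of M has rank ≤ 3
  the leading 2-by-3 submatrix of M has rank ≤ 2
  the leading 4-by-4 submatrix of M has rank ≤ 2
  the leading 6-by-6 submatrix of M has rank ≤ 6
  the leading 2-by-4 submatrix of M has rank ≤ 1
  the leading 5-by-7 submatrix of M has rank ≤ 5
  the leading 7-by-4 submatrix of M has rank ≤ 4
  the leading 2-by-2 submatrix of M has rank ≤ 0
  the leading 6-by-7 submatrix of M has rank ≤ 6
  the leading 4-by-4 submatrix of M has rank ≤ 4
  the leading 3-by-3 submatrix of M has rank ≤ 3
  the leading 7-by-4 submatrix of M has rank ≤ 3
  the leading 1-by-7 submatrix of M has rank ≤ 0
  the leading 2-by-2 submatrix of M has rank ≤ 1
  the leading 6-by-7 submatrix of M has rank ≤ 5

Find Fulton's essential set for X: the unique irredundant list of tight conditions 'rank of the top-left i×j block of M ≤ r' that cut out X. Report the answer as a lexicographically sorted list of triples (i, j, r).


Propagating the 23 rank bounds to every northwest block:

  i=1: 0, 0, 0, 0, 0, 0, 0, 1
  i=2: 0, 0, 1, 1, 1, 1, 1, 2
  i=3: 1, 1, 2, 2, 2, 2, 2, 3
  i=4: 1, 1, 2, 2, 3, 3, 3, 4
  i=5: 1, 1, 2, 2, 3, 4, 4, 5
  i=6: 1, 2, 3, 3, 4, 5, 5, 6
  i=7: 1, 2, 3, 3, 4, 5, 6, 7
  i=8: 1, 2, 3, 4, 5, 6, 7, 8

the unique w with this rank table is (8, 3, 1, 5, 6, 2, 7, 4).

|D(w)|=14, |Ess(w)|=5:

[(1, 7, 0), (2, 2, 0), (5, 2, 1), (5, 4, 2), (7, 4, 3)]


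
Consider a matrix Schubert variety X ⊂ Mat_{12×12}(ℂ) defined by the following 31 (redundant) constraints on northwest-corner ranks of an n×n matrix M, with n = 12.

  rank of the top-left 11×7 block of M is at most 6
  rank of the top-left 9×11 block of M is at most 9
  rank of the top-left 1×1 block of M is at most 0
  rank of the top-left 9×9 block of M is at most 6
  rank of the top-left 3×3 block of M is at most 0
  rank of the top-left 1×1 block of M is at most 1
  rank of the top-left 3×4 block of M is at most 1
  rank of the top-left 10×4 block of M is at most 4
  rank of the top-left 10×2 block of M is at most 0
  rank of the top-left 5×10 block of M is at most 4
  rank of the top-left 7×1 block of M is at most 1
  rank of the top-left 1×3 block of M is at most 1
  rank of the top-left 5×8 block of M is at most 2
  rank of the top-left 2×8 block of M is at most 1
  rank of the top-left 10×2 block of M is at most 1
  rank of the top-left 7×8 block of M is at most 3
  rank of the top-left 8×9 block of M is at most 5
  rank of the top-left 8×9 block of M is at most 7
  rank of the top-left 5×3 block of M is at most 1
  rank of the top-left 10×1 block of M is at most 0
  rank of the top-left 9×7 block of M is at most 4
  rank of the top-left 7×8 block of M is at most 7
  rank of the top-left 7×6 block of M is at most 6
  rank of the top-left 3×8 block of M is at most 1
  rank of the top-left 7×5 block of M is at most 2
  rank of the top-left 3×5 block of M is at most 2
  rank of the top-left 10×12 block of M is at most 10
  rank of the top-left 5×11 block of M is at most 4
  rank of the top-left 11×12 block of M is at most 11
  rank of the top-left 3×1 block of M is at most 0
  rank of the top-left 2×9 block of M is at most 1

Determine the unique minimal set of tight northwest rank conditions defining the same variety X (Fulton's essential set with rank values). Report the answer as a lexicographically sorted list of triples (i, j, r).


Recovering R(i,j) via the rank-extension bound from the 31 conditions:

  row 1: 0 0 0 1 1 1 1 1 1 1 1 1
  row 2: 0 0 0 1 1 1 1 1 1 2 2 2
  row 3: 0 0 0 1 1 1 1 1 2 3 3 3
  row 4: 0 0 1 2 2 2 2 2 3 4 4 4
  row 5: 0 0 1 2 2 2 2 2 3 4 4 5
  row 6: 0 0 1 2 2 3 3 3 4 5 5 6
  row 7: 0 0 1 2 2 3 3 3 4 5 6 7
  row 8: 0 0 1 2 3 4 4 4 5 6 7 8
  row 9: 0 0 1 2 3 4 4 5 6 7 8 9
  row 10: 0 0 1 2 3 4 5 6 7 8 9 10
  row 11: 1 1 2 3 4 5 6 7 8 9 10 11
  row 12: 1 2 3 4 5 6 7 8 9 10 11 12

giving w = (4, 10, 9, 3, 12, 6, 11, 5, 8, 7, 1, 2) via Δ²R.

D(w) has 42 cells with 9 SE-corners; essential set:

[(2, 9, 1), (3, 3, 0), (3, 8, 1), (5, 8, 2), (5, 11, 4), (7, 5, 2), (7, 8, 3), (9, 7, 4), (10, 2, 0)]


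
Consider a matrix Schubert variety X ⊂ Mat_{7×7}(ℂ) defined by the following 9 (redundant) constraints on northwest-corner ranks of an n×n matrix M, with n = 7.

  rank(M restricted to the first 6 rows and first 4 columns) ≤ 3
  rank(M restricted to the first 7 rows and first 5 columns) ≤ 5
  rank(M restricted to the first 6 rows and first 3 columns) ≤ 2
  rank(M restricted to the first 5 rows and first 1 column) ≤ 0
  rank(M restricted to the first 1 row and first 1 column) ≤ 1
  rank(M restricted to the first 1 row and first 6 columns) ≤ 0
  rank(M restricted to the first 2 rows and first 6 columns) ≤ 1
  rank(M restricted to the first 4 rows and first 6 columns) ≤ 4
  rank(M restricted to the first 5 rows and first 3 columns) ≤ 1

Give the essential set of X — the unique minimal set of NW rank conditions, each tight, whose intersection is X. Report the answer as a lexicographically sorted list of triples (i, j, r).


The tightest implied rank at each (i,j), from the 9 conditions:

  row 1: 0  0  0  0  0  0  1
  row 2: 0  1  1  1  1  1  2
  row 3: 0  1  1  2  2  2  3
  row 4: 0  1  1  2  3  3  4
  row 5: 0  1  1  2  3  4  5
  row 6: 1  2  2  3  4  5  6
  row 7: 1  2  3  4  5  6  7

so w = (7, 2, 4, 5, 6, 1, 3).

ℓ(w)=13; the 3 essential cells (i,j,r):

[(1, 6, 0), (5, 1, 0), (5, 3, 1)]


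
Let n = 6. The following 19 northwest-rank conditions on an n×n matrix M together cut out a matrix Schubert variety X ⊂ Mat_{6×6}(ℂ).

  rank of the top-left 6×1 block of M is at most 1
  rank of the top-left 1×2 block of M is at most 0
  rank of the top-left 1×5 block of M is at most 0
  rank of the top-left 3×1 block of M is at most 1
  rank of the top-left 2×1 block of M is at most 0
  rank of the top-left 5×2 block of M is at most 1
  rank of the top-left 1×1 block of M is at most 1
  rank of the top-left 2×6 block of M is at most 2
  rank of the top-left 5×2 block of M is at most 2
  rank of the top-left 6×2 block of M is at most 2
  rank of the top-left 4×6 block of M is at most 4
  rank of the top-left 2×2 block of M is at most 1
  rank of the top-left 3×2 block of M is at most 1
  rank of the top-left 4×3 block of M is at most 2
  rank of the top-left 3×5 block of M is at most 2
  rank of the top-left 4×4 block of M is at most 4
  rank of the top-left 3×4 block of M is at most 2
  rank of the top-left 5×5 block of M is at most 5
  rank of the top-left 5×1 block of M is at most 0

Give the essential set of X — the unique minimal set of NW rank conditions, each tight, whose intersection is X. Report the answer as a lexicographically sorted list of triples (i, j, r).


Rank table r_w(6×6) implied by the 19 constraints:

  i=1: 0 0 0 0 0 1
  i=2: 0 1 1 1 1 2
  i=3: 0 1 2 2 2 3
  i=4: 0 1 2 3 3 4
  i=5: 0 1 2 3 4 5
  i=6: 1 2 3 4 5 6

hence w(1..6) = (6, 2, 3, 4, 5, 1).

2 SE-corners of the 9-cell Rothe diagram give Ess(w):

[(1, 5, 0), (5, 1, 0)]


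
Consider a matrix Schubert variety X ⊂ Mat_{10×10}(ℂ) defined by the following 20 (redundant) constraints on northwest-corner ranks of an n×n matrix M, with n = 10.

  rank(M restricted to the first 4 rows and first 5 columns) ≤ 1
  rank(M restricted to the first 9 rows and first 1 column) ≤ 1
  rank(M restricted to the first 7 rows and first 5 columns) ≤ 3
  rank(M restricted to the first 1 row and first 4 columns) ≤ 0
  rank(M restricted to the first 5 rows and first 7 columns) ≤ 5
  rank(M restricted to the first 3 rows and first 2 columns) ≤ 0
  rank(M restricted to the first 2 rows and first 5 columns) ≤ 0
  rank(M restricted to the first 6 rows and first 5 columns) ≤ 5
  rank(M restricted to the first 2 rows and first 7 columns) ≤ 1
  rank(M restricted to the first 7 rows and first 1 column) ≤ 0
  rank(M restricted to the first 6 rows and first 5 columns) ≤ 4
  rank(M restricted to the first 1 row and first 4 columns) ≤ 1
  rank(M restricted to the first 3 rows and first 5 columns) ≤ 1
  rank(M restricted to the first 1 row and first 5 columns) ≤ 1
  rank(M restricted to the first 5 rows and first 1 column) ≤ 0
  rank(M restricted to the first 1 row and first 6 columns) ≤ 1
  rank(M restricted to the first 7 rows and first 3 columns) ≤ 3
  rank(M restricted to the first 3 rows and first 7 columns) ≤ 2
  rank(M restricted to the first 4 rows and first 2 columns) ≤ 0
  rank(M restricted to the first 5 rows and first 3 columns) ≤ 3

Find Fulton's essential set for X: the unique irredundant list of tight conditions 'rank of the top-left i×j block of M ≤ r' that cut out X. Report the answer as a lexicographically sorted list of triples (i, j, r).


The tightest implied rank at each (i,j), from the 20 conditions:

  0 | 0 | 0 | 0 | 0 | 1 | 1 | 1 | 1 | 1
  0 | 0 | 0 | 0 | 0 | 1 | 1 | 2 | 2 | 2
  0 | 0 | 1 | 1 | 1 | 2 | 2 | 3 | 3 | 3
  0 | 0 | 1 | 1 | 1 | 2 | 3 | 4 | 4 | 4
  0 | 1 | 2 | 2 | 2 | 3 | 4 | 5 | 5 | 5
  0 | 1 | 2 | 3 | 3 | 4 | 5 | 6 | 6 | 6
  0 | 1 | 2 | 3 | 3 | 4 | 5 | 6 | 7 | 7
  1 | 2 | 3 | 4 | 4 | 5 | 6 | 7 | 8 | 8
  1 | 2 | 3 | 4 | 5 | 6 | 7 | 8 | 9 | 9
  1 | 2 | 3 | 4 | 5 | 6 | 7 | 8 | 9 | 10

reading off 1-entries of Δ²R: w = (6, 8, 3, 7, 2, 4, 9, 1, 5, 10).

ℓ(w)=21; the 6 essential cells (i,j,r):

[(2, 5, 0), (2, 7, 1), (4, 2, 0), (4, 5, 1), (7, 1, 0), (7, 5, 3)]


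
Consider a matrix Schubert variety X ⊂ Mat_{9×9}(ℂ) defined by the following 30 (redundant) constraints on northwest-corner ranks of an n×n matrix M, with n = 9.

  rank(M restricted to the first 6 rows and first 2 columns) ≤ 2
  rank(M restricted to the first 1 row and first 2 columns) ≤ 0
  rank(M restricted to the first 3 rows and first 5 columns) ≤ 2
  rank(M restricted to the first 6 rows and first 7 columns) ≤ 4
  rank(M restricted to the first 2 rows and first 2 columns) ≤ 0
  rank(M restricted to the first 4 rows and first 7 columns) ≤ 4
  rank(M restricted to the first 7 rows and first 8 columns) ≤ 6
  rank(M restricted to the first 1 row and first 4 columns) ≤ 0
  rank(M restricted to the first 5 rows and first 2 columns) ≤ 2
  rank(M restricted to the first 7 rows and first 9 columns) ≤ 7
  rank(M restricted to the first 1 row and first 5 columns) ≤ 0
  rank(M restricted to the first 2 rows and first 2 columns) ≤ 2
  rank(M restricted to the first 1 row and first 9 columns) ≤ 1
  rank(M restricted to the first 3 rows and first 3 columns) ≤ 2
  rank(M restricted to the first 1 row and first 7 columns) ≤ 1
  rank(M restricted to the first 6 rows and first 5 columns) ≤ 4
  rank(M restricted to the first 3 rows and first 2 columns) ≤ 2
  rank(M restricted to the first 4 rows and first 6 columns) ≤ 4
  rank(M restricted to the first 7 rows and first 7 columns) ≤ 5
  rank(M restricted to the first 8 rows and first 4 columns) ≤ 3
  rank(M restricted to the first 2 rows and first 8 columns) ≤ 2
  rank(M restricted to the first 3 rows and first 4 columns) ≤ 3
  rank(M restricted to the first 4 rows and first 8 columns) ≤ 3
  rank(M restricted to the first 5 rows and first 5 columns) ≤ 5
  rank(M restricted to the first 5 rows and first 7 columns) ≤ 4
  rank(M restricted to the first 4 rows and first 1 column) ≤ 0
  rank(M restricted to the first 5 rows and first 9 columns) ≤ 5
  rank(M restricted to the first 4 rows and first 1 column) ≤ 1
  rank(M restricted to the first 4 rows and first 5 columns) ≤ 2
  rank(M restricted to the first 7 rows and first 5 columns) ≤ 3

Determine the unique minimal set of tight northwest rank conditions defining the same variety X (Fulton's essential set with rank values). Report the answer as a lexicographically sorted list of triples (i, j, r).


Recovering R(i,j) via the rank-extension bound from the 30 conditions:

  i=1: 0  0  0  0  0  1  1  1  1
  i=2: 0  0  1  1  1  2  2  2  2
  i=3: 0  1  2  2  2  3  3  3  3
  i=4: 0  1  2  2  2  3  3  3  4
  i=5: 1  2  3  3  3  4  4  4  5
  i=6: 1  2  3  3  3  4  4  5  6
  i=7: 1  2  3  3  3  4  5  6  7
  i=8: 1  2  3  3  4  5  6  7  8
  i=9: 1  2  3  4  5  6  7  8  9

so w = (6, 3, 2, 9, 1, 8, 7, 5, 4).

8 SE-corners of the 19-cell Rothe diagram give Ess(w):

[(1, 5, 0), (2, 2, 0), (4, 1, 0), (4, 5, 2), (4, 8, 3), (6, 7, 4), (7, 5, 3), (8, 4, 3)]


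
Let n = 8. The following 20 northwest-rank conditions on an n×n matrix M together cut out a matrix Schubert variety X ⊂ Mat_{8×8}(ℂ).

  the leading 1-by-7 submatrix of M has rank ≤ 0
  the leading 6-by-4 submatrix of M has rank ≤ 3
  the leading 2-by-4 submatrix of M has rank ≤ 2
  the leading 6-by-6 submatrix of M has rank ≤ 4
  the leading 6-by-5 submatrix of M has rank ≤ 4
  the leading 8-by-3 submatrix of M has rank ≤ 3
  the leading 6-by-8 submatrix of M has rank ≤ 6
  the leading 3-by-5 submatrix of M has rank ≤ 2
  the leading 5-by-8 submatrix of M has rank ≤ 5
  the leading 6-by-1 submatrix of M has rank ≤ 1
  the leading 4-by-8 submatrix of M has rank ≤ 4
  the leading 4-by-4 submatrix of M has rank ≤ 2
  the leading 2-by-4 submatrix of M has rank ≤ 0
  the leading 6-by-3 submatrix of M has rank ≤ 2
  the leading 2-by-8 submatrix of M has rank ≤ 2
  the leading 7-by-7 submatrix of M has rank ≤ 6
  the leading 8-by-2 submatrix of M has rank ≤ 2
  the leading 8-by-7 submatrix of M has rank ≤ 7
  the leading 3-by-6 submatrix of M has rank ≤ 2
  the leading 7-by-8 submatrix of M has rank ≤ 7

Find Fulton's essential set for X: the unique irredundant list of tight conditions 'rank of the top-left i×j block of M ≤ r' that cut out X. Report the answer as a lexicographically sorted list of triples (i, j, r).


Reconstructing r_w from the 20 given conditions:

  row 1: 0, 0, 0, 0, 0, 0, 0, 1
  row 2: 0, 0, 0, 0, 1, 1, 1, 2
  row 3: 1, 1, 1, 1, 2, 2, 2, 3
  row 4: 1, 2, 2, 2, 3, 3, 3, 4
  row 5: 1, 2, 2, 3, 4, 4, 4, 5
  row 6: 1, 2, 2, 3, 4, 4, 5, 6
  row 7: 1, 2, 3, 4, 5, 5, 6, 7
  row 8: 1, 2, 3, 4, 5, 6, 7, 8

giving w = (8, 5, 1, 2, 4, 7, 3, 6) via Δ²R.

4 SE-corners of the 14-cell Rothe diagram give Ess(w):

[(1, 7, 0), (2, 4, 0), (6, 3, 2), (6, 6, 4)]


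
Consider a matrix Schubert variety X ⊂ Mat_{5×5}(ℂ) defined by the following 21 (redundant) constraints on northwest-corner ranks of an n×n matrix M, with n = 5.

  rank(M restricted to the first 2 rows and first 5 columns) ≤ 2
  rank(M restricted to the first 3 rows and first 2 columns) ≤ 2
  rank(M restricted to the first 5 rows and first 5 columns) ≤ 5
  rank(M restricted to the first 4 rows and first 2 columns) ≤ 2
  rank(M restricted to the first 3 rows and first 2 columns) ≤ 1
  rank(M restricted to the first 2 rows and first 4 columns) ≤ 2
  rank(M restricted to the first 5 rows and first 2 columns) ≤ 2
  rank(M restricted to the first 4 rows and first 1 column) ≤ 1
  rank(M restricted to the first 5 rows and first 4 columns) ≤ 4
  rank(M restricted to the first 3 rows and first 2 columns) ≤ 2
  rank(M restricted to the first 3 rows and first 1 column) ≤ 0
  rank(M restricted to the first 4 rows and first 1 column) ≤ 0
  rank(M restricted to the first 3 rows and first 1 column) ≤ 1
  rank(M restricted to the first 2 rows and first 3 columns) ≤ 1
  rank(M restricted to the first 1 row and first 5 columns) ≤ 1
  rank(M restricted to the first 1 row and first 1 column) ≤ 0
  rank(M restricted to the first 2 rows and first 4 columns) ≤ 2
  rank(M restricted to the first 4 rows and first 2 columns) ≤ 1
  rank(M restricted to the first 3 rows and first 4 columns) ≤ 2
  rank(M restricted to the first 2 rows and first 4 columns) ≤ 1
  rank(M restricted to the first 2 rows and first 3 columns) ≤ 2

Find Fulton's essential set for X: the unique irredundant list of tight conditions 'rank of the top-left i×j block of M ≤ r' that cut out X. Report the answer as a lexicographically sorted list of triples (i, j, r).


The tightest implied rank at each (i,j), from the 21 conditions:

  R[1]: 0 1 1 1 1
  R[2]: 0 1 1 1 2
  R[3]: 0 1 2 2 3
  R[4]: 0 1 2 3 4
  R[5]: 1 2 3 4 5

so w = (2, 5, 3, 4, 1).

|D(w)|=6, |Ess(w)|=2:

[(2, 4, 1), (4, 1, 0)]


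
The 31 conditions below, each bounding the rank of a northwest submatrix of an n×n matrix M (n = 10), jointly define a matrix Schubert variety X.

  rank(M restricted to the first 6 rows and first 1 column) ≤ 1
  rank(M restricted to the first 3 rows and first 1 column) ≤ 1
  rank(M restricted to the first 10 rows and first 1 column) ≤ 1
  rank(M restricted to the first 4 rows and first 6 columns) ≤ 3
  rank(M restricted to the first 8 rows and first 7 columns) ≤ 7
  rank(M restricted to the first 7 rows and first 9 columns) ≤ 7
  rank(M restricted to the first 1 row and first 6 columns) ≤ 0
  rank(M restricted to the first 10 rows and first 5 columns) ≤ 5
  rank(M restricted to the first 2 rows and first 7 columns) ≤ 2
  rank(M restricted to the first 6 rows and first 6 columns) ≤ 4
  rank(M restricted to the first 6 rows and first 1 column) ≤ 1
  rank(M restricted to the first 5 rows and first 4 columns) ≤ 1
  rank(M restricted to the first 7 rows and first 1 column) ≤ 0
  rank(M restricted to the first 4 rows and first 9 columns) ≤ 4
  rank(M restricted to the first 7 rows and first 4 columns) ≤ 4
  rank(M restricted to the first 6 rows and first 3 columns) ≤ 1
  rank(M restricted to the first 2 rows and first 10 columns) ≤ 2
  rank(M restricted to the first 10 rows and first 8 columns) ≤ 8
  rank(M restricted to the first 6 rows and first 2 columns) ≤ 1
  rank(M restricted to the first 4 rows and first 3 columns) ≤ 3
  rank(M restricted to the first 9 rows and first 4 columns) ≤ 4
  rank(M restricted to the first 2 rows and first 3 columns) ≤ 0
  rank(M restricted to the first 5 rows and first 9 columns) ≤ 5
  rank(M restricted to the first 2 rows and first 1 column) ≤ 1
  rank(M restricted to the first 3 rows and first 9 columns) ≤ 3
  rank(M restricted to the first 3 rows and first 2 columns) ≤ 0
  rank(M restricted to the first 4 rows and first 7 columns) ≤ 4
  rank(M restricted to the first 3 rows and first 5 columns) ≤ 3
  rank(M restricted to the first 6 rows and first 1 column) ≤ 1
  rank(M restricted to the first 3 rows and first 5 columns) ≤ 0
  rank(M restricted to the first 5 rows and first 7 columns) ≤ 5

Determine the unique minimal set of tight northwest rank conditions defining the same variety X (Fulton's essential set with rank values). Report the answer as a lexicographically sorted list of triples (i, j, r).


Reconstructing r_w from the 31 given conditions:

  0 0 0 0 0 0 1 1 1 1
  0 0 0 0 0 1 2 2 2 2
  0 0 0 0 0 1 2 3 3 3
  0 1 1 1 1 2 3 4 4 4
  0 1 1 1 2 3 4 5 5 5
  0 1 1 2 3 4 5 6 6 6
  0 1 2 3 4 5 6 7 7 7
  1 2 3 4 5 6 7 8 8 8
  1 2 3 4 5 6 7 8 9 9
  1 2 3 4 5 6 7 8 9 10

hence w(1..10) = (7, 6, 8, 2, 5, 4, 3, 1, 9, 10).

D(w) has 23 cells with 5 SE-corners; essential set:

[(1, 6, 0), (3, 5, 0), (5, 4, 1), (6, 3, 1), (7, 1, 0)]


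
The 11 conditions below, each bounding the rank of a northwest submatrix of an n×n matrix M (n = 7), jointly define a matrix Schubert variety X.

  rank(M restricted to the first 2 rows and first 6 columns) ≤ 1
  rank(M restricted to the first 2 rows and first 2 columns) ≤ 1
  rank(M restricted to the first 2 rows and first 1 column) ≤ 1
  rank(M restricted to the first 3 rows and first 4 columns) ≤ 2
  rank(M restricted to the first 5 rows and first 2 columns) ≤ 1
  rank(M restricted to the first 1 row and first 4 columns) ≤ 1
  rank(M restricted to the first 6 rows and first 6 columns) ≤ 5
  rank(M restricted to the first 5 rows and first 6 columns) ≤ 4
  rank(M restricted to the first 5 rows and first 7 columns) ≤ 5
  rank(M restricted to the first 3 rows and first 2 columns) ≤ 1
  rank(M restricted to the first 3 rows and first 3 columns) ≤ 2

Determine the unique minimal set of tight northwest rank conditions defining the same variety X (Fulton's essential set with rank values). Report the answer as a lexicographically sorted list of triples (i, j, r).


Propagating the 11 rank bounds to every northwest block:

  row 1: 1 1 1 1 1 1 1
  row 2: 1 1 1 1 1 1 2
  row 3: 1 1 2 2 2 2 3
  row 4: 1 1 2 3 3 3 4
  row 5: 1 1 2 3 4 4 5
  row 6: 1 2 3 4 5 5 6
  row 7: 1 2 3 4 5 6 7

giving w = (1, 7, 3, 4, 5, 2, 6) via Δ²R.

|D(w)|=8, |Ess(w)|=2:

[(2, 6, 1), (5, 2, 1)]


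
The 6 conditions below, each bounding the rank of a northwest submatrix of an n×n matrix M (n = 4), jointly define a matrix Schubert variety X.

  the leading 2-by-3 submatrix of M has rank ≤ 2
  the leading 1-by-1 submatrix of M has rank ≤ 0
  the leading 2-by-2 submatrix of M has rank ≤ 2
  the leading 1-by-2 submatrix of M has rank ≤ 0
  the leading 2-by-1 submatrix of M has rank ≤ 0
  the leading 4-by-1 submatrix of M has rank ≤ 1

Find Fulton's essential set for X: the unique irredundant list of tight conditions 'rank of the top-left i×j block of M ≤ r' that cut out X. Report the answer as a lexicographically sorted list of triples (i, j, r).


Computing R[i][j] = min implied NW-rank bound (n=4, 6 conditions):

  i=1: 0  0  1  1
  i=2: 0  1  2  2
  i=3: 1  2  3  3
  i=4: 1  2  3  4

giving w = (3, 2, 1, 4) via Δ²R.

2 SE-corners of the 3-cell Rothe diagram give Ess(w):

[(1, 2, 0), (2, 1, 0)]
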